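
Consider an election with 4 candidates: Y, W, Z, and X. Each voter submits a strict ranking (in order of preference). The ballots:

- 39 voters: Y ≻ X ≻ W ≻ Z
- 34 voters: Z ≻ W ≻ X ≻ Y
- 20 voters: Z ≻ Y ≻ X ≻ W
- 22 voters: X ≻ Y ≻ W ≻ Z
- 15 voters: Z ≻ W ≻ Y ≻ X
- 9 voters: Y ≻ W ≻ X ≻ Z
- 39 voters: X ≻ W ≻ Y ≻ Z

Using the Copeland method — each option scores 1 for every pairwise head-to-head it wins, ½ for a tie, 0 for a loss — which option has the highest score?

X

Y: beats W and Z; loses to X → score 2.
W: beats Z; loses to Y and X → score 1.
Z: loses to Y, W, and X → score 0.
X: beats Y, W, and Z → score 3.
X has the best pairwise record.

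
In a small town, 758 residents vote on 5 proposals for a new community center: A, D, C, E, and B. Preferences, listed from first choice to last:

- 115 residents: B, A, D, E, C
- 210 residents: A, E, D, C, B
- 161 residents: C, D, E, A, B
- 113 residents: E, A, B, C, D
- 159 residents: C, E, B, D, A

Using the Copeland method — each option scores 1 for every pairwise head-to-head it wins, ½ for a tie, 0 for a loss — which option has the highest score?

E

A: beats D, C, and B; loses to E → score 3.
D: loses to A, C, E, and B → score 0.
C: beats D and B; loses to A and E → score 2.
E: beats A, D, C, and B → score 4.
B: beats D; loses to A, C, and E → score 1.
E has the best pairwise record.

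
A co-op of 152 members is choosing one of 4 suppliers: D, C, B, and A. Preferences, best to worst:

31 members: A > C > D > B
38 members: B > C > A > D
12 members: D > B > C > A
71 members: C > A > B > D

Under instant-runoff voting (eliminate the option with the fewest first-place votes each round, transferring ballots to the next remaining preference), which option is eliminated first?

Round 1: D 12, C 71, B 38, A 31. Eliminate D.

D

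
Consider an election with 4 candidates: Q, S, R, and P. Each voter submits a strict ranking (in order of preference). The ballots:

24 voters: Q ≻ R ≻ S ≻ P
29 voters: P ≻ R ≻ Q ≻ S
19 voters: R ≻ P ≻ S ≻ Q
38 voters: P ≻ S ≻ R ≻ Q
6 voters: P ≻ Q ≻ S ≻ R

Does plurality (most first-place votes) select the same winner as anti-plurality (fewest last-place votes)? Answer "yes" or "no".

Plurality — first-place votes: Q 24, S 0, R 19, P 73. Winner: P.
Anti-plurality — last-place votes: Q 57, S 29, R 6, P 24. Winner: R.
The two methods disagree.

no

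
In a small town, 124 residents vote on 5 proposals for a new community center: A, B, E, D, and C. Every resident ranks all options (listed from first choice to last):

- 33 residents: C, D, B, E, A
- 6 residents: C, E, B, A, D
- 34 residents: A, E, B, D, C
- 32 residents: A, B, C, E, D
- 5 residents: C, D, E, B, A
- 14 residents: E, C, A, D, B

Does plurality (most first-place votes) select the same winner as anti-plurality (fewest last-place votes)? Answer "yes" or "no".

Plurality — first-place votes: A 66, B 0, E 14, D 0, C 44. Winner: A.
Anti-plurality — last-place votes: A 38, B 14, E 0, D 38, C 34. Winner: E.
The two methods disagree.

no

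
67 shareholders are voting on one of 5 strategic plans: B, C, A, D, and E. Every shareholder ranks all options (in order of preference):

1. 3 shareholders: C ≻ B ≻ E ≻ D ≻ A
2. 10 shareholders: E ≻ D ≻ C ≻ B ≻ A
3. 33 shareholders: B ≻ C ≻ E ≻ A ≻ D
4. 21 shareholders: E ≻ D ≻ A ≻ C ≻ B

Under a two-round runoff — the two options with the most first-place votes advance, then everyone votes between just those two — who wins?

B

Round 1 first-place votes: B 33, C 3, A 0, D 0, E 31.
B and E advance.
Runoff: B is preferred to E by 36 voters; E by 31.
B wins the runoff.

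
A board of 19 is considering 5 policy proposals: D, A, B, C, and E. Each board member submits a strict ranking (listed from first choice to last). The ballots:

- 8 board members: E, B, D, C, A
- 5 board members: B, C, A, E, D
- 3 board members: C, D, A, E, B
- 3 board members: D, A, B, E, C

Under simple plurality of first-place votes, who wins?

E

First-place votes: D 3, A 0, B 5, C 3, E 8.
E has the most first-place votes.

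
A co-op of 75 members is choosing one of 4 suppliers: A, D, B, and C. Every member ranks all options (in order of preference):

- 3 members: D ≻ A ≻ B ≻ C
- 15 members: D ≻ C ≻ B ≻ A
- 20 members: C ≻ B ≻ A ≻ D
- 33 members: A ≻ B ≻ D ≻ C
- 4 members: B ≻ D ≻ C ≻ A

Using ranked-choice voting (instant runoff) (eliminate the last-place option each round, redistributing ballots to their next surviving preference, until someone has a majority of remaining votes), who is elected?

Round 1: A 33, D 18, B 4, C 20. Eliminate B.
Round 2: A 33, D 22, C 20. Eliminate C.
Round 3: A 53, D 22. A has a majority.

A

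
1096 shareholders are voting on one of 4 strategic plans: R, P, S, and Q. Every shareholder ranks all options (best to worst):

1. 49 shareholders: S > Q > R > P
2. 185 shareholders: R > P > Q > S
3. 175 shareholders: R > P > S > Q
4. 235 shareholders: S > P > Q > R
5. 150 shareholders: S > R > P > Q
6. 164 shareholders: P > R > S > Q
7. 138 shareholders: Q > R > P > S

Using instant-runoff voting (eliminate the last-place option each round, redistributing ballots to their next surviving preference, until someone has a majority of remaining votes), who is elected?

R

Round 1: R 360, P 164, S 434, Q 138. Eliminate Q.
Round 2: R 498, P 164, S 434. Eliminate P.
Round 3: R 662, S 434. R has a majority.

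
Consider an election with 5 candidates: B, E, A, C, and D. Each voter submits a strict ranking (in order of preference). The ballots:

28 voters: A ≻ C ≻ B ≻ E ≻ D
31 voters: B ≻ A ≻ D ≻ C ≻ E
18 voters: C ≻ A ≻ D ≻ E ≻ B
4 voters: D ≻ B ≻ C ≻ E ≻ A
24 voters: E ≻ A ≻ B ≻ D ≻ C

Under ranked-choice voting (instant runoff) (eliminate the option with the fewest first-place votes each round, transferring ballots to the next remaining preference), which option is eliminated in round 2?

Round 1: B 31, E 24, A 28, C 18, D 4. Eliminate D.
Round 2: B 35, E 24, A 28, C 18. Eliminate C.

C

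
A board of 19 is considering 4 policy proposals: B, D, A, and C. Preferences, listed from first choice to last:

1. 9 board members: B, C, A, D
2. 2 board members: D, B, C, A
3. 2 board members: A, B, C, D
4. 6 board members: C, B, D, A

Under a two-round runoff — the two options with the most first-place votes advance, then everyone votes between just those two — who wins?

B

Round 1 first-place votes: B 9, D 2, A 2, C 6.
B and C advance.
Runoff: B is preferred to C by 13 voters; C by 6.
B wins the runoff.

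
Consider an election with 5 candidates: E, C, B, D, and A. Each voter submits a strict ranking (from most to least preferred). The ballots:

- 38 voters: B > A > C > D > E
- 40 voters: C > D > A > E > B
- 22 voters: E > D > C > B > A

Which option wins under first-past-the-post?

C

First-place votes: E 22, C 40, B 38, D 0, A 0.
C has the most first-place votes.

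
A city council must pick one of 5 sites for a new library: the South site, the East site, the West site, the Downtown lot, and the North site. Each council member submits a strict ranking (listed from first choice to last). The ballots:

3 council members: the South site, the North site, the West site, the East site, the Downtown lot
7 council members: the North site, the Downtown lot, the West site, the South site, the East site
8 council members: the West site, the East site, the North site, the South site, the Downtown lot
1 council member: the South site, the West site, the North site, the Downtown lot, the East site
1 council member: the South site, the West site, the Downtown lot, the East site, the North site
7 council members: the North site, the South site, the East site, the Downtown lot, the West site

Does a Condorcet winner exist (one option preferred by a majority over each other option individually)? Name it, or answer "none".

the North site

the North site vs the South site: 22–5 for the North site.
the North site vs the East site: 18–9 for the North site.
the North site vs the West site: 17–10 for the North site.
the North site vs the Downtown lot: 26–1 for the North site.
the North site beats every other option head-to-head.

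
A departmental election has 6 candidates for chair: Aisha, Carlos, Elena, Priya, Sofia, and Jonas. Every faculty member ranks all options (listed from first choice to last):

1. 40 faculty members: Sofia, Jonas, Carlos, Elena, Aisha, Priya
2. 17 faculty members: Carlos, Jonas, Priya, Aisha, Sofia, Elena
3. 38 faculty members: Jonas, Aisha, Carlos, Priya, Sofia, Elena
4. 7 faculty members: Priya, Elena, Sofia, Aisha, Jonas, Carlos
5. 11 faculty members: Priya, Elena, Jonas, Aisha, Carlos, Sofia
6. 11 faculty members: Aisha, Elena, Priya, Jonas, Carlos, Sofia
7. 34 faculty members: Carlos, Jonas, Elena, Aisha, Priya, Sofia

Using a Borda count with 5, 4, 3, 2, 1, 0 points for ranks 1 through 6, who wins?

Aisha: 40·1 + 17·2 + 38·4 + 7·2 + 11·2 + 11·5 + 34·2 = 385
Carlos: 40·3 + 17·5 + 38·3 + 7·0 + 11·1 + 11·1 + 34·5 = 511
Elena: 40·2 + 17·0 + 38·0 + 7·4 + 11·4 + 11·4 + 34·3 = 298
Priya: 40·0 + 17·3 + 38·2 + 7·5 + 11·5 + 11·3 + 34·1 = 284
Sofia: 40·5 + 17·1 + 38·1 + 7·3 + 11·0 + 11·0 + 34·0 = 276
Jonas: 40·4 + 17·4 + 38·5 + 7·1 + 11·3 + 11·2 + 34·4 = 616
Jonas has the highest Borda score (616).

Jonas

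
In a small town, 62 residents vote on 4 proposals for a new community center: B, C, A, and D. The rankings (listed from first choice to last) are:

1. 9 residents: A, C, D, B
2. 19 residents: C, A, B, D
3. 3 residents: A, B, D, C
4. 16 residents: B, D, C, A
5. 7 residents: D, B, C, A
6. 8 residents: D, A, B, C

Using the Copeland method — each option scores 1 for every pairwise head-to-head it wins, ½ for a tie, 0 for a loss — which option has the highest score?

B: beats C and D; loses to A → score 2.
C: beats A; loses to B and D → score 1.
A: beats B; ties D; loses to C → score 1.5.
D: beats C; ties A; loses to B → score 1.5.
B has the best pairwise record.

B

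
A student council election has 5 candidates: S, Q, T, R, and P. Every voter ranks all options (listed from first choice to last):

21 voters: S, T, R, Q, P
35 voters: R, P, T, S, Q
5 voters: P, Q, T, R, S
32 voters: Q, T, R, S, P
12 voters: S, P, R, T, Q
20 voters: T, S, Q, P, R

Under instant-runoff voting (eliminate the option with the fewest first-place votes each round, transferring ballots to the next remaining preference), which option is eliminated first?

Round 1: S 33, Q 32, T 20, R 35, P 5. Eliminate P.

P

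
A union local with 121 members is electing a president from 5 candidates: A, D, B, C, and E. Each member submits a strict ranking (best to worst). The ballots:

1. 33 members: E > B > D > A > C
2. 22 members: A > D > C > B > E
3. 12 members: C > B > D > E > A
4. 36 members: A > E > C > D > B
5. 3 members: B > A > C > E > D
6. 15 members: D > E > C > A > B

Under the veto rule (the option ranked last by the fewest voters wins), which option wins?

Last-place votes: A 12, D 3, B 51, C 33, E 22.
D is ranked last by the fewest voters, so D wins.

D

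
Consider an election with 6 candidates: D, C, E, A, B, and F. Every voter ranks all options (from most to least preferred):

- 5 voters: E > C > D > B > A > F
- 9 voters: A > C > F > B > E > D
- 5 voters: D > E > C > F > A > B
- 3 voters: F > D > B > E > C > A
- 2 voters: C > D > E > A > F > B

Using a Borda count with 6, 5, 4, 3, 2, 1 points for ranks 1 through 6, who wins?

D: 5·4 + 9·1 + 5·6 + 3·5 + 2·5 = 84
C: 5·5 + 9·5 + 5·4 + 3·2 + 2·6 = 108
E: 5·6 + 9·2 + 5·5 + 3·3 + 2·4 = 90
A: 5·2 + 9·6 + 5·2 + 3·1 + 2·3 = 83
B: 5·3 + 9·3 + 5·1 + 3·4 + 2·1 = 61
F: 5·1 + 9·4 + 5·3 + 3·6 + 2·2 = 78
C has the highest Borda score (108).

C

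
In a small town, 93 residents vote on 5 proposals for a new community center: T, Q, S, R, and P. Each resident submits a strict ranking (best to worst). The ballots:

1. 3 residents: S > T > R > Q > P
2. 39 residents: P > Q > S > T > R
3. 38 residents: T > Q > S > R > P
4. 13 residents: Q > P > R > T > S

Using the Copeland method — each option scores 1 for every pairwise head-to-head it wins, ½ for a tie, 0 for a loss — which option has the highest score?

T: beats S and R; loses to Q and P → score 2.
Q: beats T, S, R, and P → score 4.
S: beats R; loses to T, Q, and P → score 1.
R: loses to T, Q, S, and P → score 0.
P: beats T, S, and R; loses to Q → score 3.
Q has the best pairwise record.

Q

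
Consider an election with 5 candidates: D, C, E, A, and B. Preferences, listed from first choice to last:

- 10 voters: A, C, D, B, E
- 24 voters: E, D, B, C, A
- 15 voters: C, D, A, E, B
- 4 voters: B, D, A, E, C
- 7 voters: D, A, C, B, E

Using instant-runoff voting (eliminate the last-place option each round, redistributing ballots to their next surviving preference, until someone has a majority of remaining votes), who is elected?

C

Round 1: D 7, C 15, E 24, A 10, B 4. Eliminate B.
Round 2: D 11, C 15, E 24, A 10. Eliminate A.
Round 3: D 11, C 25, E 24. Eliminate D.
Round 4: C 32, E 28. C has a majority.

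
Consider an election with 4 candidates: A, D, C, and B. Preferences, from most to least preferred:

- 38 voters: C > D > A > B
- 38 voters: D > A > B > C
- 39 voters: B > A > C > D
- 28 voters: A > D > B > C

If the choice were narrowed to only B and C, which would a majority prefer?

B

Voters preferring B to C: 105; preferring C to B: 38.
B wins the head-to-head.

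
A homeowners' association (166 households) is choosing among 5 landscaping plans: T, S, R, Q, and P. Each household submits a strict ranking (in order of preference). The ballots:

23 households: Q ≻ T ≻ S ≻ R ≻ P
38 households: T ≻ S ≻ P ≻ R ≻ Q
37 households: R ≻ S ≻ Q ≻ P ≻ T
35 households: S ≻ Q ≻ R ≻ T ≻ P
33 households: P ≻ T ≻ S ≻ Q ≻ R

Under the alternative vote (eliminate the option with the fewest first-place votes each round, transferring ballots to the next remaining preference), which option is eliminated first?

Q

Round 1: T 38, S 35, R 37, Q 23, P 33. Eliminate Q.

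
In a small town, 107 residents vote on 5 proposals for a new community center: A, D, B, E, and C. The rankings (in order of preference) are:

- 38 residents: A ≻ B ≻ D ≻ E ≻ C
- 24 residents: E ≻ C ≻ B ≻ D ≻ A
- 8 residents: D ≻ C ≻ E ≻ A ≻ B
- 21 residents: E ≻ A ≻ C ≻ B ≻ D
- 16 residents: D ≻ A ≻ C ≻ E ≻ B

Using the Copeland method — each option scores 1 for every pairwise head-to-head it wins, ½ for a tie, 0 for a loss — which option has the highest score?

A: beats D, B, E, and C → score 4.
D: beats E and C; loses to A and B → score 2.
B: beats D; loses to A, E, and C → score 1.
E: beats B and C; loses to A and D → score 2.
C: beats B; loses to A, D, and E → score 1.
A has the best pairwise record.

A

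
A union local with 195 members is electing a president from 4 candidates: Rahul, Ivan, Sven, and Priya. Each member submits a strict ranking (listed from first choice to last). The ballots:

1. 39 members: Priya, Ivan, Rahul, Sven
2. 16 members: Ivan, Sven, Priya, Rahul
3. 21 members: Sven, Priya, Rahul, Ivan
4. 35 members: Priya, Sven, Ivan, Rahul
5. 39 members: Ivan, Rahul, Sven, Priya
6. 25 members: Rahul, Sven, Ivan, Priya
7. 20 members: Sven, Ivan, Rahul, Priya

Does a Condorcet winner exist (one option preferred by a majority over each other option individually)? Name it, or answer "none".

none

Checking pairwise contests:
Ivan beats Rahul 149–46.
Sven beats Ivan 101–94.
Rahul beats Sven 103–92.
Ivan beats Priya 100–95.
Every option loses at least one head-to-head, so there is no Condorcet winner.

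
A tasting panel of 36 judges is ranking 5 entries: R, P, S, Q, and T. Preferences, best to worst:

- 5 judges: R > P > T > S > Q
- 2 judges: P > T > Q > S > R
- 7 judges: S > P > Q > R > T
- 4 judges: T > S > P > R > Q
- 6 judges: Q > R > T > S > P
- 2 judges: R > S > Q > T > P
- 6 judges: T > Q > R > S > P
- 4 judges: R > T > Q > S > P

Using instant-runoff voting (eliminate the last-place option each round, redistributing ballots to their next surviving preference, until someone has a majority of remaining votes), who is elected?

Round 1: R 11, P 2, S 7, Q 6, T 10. Eliminate P.
Round 2: R 11, S 7, Q 6, T 12. Eliminate Q.
Round 3: R 17, S 7, T 12. Eliminate S.
Round 4: R 24, T 12. R has a majority.

R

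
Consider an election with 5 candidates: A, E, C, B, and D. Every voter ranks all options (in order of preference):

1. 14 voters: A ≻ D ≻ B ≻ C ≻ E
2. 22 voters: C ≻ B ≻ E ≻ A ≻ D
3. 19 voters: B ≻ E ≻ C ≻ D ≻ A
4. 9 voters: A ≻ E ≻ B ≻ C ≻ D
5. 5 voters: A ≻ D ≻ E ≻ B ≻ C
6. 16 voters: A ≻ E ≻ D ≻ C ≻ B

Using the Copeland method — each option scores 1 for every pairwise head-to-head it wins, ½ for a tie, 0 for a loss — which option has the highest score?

A

A: beats E, C, B, and D → score 4.
E: beats C and D; loses to A and B → score 2.
C: beats D; loses to A, E, and B → score 1.
B: beats E, C, and D; loses to A → score 3.
D: loses to A, E, C, and B → score 0.
A has the best pairwise record.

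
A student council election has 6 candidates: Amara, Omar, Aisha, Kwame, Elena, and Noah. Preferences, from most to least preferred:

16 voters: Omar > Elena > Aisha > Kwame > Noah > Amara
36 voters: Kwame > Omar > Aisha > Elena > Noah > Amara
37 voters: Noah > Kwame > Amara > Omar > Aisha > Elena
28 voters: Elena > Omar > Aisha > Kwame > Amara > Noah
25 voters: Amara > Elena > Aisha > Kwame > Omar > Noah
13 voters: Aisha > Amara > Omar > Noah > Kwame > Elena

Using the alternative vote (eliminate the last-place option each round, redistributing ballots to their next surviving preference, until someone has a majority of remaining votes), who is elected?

Elena

Round 1: Amara 25, Omar 16, Aisha 13, Kwame 36, Elena 28, Noah 37. Eliminate Aisha.
Round 2: Amara 38, Omar 16, Kwame 36, Elena 28, Noah 37. Eliminate Omar.
Round 3: Amara 38, Kwame 36, Elena 44, Noah 37. Eliminate Kwame.
Round 4: Amara 38, Elena 80, Noah 37. Elena has a majority.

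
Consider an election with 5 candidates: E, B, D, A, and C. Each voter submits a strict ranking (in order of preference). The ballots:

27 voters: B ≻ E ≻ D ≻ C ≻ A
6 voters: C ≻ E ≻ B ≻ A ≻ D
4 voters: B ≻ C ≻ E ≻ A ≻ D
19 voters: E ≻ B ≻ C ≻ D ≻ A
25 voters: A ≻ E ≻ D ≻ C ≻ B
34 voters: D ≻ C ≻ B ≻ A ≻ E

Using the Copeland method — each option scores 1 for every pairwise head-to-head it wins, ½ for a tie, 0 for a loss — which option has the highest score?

D

E: beats D and C; loses to B and A → score 2.
B: beats E and A; loses to D and C → score 2.
D: beats B, A, and C; loses to E → score 3.
A: beats E; loses to B, D, and C → score 1.
C: beats B and A; loses to E and D → score 2.
D has the best pairwise record.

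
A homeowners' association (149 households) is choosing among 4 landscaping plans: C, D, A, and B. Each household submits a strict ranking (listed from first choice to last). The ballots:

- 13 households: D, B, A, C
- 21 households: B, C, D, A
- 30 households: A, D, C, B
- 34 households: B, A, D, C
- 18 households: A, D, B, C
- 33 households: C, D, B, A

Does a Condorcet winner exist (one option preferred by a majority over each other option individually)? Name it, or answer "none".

none

Checking pairwise contests:
D beats C 95–54.
A beats D 82–67.
B beats A 101–48.
D beats B 94–55.
Every option loses at least one head-to-head, so there is no Condorcet winner.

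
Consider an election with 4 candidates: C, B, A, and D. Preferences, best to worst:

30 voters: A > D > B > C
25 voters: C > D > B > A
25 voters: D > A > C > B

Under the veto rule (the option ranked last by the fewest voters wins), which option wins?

Last-place votes: C 30, B 25, A 25, D 0.
D is ranked last by the fewest voters, so D wins.

D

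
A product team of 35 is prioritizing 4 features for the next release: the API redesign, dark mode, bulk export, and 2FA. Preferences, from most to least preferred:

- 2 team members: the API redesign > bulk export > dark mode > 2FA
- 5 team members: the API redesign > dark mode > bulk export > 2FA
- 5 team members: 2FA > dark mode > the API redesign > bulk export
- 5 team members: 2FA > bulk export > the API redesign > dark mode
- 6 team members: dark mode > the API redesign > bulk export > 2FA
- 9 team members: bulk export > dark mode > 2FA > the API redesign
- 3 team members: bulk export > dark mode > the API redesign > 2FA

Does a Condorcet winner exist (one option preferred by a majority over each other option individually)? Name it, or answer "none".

none

Checking pairwise contests:
dark mode beats the API redesign 23–12.
bulk export beats dark mode 19–16.
the API redesign beats bulk export 18–17.
dark mode beats 2FA 25–10.
Every option loses at least one head-to-head, so there is no Condorcet winner.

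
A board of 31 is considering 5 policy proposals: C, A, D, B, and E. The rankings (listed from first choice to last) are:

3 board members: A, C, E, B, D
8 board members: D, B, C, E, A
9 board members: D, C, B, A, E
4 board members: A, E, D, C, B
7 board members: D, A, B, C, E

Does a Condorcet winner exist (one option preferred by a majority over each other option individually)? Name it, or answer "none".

D vs C: 28–3 for D.
D vs A: 24–7 for D.
D vs B: 28–3 for D.
D vs E: 24–7 for D.
D beats every other option head-to-head.

D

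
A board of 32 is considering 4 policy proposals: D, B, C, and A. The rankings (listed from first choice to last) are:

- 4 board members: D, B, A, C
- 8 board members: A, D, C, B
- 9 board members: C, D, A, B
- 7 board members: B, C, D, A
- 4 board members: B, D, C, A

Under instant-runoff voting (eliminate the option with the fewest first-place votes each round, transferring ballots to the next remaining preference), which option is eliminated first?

Round 1: D 4, B 11, C 9, A 8. Eliminate D.

D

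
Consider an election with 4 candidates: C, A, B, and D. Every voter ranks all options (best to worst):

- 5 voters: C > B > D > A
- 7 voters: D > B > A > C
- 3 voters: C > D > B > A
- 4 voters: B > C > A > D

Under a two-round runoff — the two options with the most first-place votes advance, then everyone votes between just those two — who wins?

Round 1 first-place votes: C 8, A 0, B 4, D 7.
C and D advance.
Runoff: C is preferred to D by 12 voters; D by 7.
C wins the runoff.

C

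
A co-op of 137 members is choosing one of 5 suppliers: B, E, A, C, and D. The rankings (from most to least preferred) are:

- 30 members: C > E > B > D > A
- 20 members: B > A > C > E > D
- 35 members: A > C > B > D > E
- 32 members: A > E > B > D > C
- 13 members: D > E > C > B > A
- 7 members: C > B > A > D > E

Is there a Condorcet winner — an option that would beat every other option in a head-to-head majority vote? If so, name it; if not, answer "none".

Checking pairwise contests:
E beats B 75–62.
A beats E 94–43.
B beats A 70–67.
A beats C 87–50.
B beats D 124–13.
Every option loses at least one head-to-head, so there is no Condorcet winner.

none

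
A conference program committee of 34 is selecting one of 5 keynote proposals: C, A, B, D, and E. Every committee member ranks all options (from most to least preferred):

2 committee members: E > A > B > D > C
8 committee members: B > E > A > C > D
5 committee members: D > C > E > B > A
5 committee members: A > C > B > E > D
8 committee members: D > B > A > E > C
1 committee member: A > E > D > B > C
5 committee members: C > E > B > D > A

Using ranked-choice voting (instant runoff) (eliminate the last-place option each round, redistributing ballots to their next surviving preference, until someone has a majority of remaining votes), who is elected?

Round 1: C 5, A 6, B 8, D 13, E 2. Eliminate E.
Round 2: C 5, A 8, B 8, D 13. Eliminate C.
Round 3: A 8, B 13, D 13. Eliminate A.
Round 4: B 20, D 14. B has a majority.

B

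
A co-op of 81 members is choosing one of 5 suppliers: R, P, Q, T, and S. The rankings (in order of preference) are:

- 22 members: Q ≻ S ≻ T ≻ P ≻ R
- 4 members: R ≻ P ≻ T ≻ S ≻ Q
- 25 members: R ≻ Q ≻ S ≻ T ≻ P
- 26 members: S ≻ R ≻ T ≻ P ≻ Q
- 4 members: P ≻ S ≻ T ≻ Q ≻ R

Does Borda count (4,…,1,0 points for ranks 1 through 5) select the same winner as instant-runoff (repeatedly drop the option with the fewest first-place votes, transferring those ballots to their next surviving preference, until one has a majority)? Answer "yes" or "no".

yes

Borda — scores: R 194, P 76, Q 167, T 137, S 236. Winner: S.
Instant-runoff — R1 R 29, P 4, Q 22, T 0, S 26 (T out); R2 R 29, P 4, Q 22, S 26 (P out); R3 R 29, Q 22, S 30 (Q out); R4 R 29, S 52 (S winner). Winner: S.
The two methods agree.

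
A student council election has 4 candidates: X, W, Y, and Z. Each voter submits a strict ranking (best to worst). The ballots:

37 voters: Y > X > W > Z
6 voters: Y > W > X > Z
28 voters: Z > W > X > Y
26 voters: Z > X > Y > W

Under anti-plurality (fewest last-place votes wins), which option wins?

Last-place votes: X 0, W 26, Y 28, Z 43.
X is ranked last by the fewest voters, so X wins.

X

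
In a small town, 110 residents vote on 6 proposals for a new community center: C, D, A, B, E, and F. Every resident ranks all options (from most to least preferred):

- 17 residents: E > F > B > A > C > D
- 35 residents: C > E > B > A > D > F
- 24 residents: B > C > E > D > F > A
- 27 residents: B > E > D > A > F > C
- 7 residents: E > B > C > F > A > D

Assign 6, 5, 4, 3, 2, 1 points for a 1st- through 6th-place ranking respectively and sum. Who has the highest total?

C: 17·2 + 35·6 + 24·5 + 27·1 + 7·4 = 419
D: 17·1 + 35·2 + 24·3 + 27·4 + 7·1 = 274
A: 17·3 + 35·3 + 24·1 + 27·3 + 7·2 = 275
B: 17·4 + 35·4 + 24·6 + 27·6 + 7·5 = 549
E: 17·6 + 35·5 + 24·4 + 27·5 + 7·6 = 550
F: 17·5 + 35·1 + 24·2 + 27·2 + 7·3 = 243
E has the highest Borda score (550).

E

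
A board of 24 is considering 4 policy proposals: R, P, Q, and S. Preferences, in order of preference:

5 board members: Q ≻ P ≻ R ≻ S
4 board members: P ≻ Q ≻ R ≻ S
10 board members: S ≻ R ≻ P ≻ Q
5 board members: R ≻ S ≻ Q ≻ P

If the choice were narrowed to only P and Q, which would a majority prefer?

P

Voters preferring P to Q: 14; preferring Q to P: 10.
P wins the head-to-head.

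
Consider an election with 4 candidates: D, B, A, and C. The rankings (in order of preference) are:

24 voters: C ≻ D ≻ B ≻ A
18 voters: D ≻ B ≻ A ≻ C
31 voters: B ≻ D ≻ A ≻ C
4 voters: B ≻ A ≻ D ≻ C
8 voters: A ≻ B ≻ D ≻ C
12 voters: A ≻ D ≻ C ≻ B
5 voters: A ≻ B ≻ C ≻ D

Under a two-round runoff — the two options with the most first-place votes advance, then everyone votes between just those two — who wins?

B

Round 1 first-place votes: D 18, B 35, A 25, C 24.
B and A advance.
Runoff: B is preferred to A by 77 voters; A by 25.
B wins the runoff.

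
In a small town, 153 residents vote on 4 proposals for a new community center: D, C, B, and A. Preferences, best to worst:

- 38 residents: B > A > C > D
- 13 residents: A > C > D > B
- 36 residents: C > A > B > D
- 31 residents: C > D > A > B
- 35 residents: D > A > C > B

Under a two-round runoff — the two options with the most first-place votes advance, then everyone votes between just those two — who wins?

C

Round 1 first-place votes: D 35, C 67, B 38, A 13.
C and B advance.
Runoff: C is preferred to B by 115 voters; B by 38.
C wins the runoff.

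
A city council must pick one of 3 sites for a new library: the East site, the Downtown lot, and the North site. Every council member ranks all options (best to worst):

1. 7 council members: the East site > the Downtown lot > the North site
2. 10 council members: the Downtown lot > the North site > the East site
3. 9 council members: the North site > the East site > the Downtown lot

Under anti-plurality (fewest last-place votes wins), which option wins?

Last-place votes: the East site 10, the Downtown lot 9, the North site 7.
the North site is ranked last by the fewest voters, so the North site wins.

the North site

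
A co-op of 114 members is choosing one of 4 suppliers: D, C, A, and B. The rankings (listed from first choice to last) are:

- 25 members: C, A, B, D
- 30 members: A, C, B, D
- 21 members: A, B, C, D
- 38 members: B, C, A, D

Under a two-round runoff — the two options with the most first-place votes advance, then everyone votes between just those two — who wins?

A

Round 1 first-place votes: D 0, C 25, A 51, B 38.
A and B advance.
Runoff: A is preferred to B by 76 voters; B by 38.
A wins the runoff.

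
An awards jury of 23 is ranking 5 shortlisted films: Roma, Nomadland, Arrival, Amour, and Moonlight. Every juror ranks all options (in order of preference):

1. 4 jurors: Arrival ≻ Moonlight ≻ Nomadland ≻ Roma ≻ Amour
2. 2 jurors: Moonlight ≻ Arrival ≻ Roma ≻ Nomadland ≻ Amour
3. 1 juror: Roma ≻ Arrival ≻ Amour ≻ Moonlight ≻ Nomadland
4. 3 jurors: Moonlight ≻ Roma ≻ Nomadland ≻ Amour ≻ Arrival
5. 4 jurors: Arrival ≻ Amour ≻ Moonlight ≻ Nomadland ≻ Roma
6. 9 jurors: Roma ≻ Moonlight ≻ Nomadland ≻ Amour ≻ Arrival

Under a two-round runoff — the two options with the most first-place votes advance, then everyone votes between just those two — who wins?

Roma

Round 1 first-place votes: Roma 10, Nomadland 0, Arrival 8, Amour 0, Moonlight 5.
Roma and Arrival advance.
Runoff: Roma is preferred to Arrival by 13 voters; Arrival by 10.
Roma wins the runoff.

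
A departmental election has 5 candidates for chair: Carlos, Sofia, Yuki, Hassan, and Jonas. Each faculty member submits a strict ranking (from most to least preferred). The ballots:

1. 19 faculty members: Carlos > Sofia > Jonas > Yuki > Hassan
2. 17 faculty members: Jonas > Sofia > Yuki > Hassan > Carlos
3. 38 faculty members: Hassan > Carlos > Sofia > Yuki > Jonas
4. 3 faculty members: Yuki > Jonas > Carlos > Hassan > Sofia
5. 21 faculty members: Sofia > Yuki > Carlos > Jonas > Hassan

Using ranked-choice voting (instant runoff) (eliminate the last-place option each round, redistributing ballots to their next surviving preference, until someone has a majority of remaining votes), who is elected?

Sofia

Round 1: Carlos 19, Sofia 21, Yuki 3, Hassan 38, Jonas 17. Eliminate Yuki.
Round 2: Carlos 19, Sofia 21, Hassan 38, Jonas 20. Eliminate Carlos.
Round 3: Sofia 40, Hassan 38, Jonas 20. Eliminate Jonas.
Round 4: Sofia 57, Hassan 41. Sofia has a majority.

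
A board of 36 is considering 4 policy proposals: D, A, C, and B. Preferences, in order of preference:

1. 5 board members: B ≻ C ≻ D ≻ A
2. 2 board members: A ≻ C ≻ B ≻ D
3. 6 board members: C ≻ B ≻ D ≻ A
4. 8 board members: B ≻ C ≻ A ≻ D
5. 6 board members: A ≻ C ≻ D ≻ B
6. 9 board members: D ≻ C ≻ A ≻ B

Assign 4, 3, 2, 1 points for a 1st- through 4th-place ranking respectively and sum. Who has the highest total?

C

D: 5·2 + 2·1 + 6·2 + 8·1 + 6·2 + 9·4 = 80
A: 5·1 + 2·4 + 6·1 + 8·2 + 6·4 + 9·2 = 77
C: 5·3 + 2·3 + 6·4 + 8·3 + 6·3 + 9·3 = 114
B: 5·4 + 2·2 + 6·3 + 8·4 + 6·1 + 9·1 = 89
C has the highest Borda score (114).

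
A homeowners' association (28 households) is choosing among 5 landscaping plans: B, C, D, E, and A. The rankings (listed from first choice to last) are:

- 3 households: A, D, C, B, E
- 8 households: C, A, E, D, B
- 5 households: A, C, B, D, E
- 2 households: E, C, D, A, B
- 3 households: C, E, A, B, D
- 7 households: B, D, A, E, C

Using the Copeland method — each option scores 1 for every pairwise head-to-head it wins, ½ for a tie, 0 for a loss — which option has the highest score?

A

B: beats D and E; loses to C and A → score 2.
C: beats B, D, and E; loses to A → score 3.
D: beats E; loses to B, C, and A → score 1.
E: loses to B, C, D, and A → score 0.
A: beats B, C, D, and E → score 4.
A has the best pairwise record.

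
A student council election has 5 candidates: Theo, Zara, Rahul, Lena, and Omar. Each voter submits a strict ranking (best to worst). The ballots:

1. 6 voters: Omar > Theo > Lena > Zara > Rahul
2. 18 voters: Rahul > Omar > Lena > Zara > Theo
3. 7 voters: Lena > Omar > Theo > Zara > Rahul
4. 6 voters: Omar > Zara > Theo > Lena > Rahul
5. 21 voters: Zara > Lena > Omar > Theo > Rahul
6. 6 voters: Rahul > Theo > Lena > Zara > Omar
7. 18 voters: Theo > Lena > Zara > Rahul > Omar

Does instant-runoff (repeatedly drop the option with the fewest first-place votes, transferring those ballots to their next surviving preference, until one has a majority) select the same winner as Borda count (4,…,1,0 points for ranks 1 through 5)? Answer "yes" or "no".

Instant-runoff — R1 Theo 18, Zara 21, Rahul 24, Lena 7, Omar 12 (Lena out); R2 Theo 18, Zara 21, Rahul 24, Omar 19 (Theo out); R3 Zara 39, Rahul 24, Omar 19 (Omar out); R4 Zara 58, Rahul 24 (Zara winner). Winner: Zara.
Borda — scores: Theo 155, Zara 175, Rahul 114, Lena 211, Omar 165. Winner: Lena.
The two methods disagree.

no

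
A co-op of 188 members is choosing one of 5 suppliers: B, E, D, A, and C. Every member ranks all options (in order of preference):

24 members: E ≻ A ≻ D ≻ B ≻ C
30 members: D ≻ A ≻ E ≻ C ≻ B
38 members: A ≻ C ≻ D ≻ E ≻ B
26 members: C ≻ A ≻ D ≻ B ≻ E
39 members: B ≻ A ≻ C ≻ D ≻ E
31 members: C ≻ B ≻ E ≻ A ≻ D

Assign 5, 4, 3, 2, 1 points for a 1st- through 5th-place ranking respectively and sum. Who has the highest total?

A

B: 24·2 + 30·1 + 38·1 + 26·2 + 39·5 + 31·4 = 487
E: 24·5 + 30·3 + 38·2 + 26·1 + 39·1 + 31·3 = 444
D: 24·3 + 30·5 + 38·3 + 26·3 + 39·2 + 31·1 = 523
A: 24·4 + 30·4 + 38·5 + 26·4 + 39·4 + 31·2 = 728
C: 24·1 + 30·2 + 38·4 + 26·5 + 39·3 + 31·5 = 638
A has the highest Borda score (728).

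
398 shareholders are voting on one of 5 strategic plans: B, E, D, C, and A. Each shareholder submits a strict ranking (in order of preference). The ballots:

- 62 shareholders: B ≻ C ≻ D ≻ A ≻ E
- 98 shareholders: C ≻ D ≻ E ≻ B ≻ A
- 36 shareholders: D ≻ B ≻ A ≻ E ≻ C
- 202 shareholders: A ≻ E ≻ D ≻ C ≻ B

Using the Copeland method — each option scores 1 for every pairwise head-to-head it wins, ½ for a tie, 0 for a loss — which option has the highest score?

B: loses to E, D, C, and A → score 0.
E: beats B, D, and C; loses to A → score 3.
D: beats B and C; loses to E and A → score 2.
C: beats B; loses to E, D, and A → score 1.
A: beats B, E, D, and C → score 4.
A has the best pairwise record.

A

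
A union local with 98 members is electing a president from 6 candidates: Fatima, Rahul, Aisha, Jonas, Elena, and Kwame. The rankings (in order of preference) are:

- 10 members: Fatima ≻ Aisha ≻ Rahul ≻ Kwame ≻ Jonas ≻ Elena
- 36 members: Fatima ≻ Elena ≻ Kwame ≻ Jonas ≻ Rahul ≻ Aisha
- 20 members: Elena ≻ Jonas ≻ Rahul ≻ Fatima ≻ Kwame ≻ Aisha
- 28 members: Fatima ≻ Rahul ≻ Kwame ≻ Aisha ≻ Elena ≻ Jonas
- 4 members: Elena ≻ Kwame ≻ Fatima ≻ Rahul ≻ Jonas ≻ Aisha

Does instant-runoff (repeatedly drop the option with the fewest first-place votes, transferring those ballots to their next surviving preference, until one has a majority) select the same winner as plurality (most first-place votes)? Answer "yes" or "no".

Instant-runoff — R1 Fatima 74, Rahul 0, Aisha 0, Jonas 0, Elena 24, Kwame 0 (Fatima winner). Winner: Fatima.
Plurality — first-place votes: Fatima 74, Rahul 0, Aisha 0, Jonas 0, Elena 24, Kwame 0. Winner: Fatima.
The two methods agree.

yes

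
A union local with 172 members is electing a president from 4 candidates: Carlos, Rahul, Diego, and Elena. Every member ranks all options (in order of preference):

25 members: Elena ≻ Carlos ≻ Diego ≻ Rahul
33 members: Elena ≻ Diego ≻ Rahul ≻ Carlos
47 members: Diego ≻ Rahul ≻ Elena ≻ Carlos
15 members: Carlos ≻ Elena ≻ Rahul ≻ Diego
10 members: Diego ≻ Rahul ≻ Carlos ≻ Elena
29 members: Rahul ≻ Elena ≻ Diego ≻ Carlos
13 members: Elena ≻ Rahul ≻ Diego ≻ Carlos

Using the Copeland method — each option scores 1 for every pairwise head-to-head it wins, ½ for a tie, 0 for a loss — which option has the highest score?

Elena

Carlos: loses to Rahul, Diego, and Elena → score 0.
Rahul: beats Carlos; ties Elena; loses to Diego → score 1.5.
Diego: beats Carlos and Rahul; loses to Elena → score 2.
Elena: beats Carlos and Diego; ties Rahul → score 2.5.
Elena has the best pairwise record.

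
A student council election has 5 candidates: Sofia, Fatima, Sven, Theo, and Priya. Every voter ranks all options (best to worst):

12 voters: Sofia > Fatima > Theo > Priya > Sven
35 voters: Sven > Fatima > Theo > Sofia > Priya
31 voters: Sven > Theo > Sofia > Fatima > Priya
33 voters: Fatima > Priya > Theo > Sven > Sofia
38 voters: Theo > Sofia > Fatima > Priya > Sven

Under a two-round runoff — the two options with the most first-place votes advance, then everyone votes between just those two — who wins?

Theo

Round 1 first-place votes: Sofia 12, Fatima 33, Sven 66, Theo 38, Priya 0.
Sven and Theo advance.
Runoff: Sven is preferred to Theo by 66 voters; Theo by 83.
Theo wins the runoff.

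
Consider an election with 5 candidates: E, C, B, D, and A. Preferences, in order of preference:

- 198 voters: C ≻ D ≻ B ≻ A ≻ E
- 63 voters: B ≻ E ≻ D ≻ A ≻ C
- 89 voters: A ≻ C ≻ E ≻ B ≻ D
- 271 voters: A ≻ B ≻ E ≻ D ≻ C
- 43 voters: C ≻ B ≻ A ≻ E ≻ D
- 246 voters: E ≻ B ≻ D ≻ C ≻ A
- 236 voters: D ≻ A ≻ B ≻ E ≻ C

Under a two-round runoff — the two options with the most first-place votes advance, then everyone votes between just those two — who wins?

A

Round 1 first-place votes: E 246, C 241, B 63, D 236, A 360.
A and E advance.
Runoff: A is preferred to E by 837 voters; E by 309.
A wins the runoff.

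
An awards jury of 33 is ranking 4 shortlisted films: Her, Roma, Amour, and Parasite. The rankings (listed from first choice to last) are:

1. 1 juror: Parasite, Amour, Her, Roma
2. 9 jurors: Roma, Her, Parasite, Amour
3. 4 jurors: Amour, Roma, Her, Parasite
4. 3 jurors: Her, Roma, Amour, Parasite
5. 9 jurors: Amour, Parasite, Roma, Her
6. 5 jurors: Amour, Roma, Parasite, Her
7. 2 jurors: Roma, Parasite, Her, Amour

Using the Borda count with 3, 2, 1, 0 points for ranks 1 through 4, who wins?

Her: 1·1 + 9·2 + 4·1 + 3·3 + 9·0 + 5·0 + 2·1 = 34
Roma: 1·0 + 9·3 + 4·2 + 3·2 + 9·1 + 5·2 + 2·3 = 66
Amour: 1·2 + 9·0 + 4·3 + 3·1 + 9·3 + 5·3 + 2·0 = 59
Parasite: 1·3 + 9·1 + 4·0 + 3·0 + 9·2 + 5·1 + 2·2 = 39
Roma has the highest Borda score (66).

Roma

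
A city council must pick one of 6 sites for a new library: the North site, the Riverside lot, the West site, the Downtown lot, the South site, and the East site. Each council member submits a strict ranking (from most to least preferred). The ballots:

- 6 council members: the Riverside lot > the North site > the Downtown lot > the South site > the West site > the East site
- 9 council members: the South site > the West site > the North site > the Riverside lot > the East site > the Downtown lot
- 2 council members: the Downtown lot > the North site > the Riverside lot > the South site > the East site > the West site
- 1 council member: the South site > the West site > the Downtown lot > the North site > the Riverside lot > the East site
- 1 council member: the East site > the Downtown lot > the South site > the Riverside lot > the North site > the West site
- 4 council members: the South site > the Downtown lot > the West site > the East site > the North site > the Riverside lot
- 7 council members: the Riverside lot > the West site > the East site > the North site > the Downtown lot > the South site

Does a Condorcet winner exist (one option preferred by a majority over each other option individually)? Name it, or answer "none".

none

Checking pairwise contests:
the West site beats the North site 21–9.
the North site beats the Riverside lot 16–14.
the Riverside lot beats the West site 16–14.
the North site beats the Downtown lot 22–8.
the Downtown lot beats the South site 16–14.
the North site beats the East site 18–12.
Every option loses at least one head-to-head, so there is no Condorcet winner.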